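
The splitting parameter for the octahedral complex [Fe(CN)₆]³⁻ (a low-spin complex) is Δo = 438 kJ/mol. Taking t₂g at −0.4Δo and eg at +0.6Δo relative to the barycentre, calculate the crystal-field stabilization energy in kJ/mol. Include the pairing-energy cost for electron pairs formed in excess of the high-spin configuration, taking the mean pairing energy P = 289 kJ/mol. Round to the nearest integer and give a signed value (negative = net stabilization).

-298

Each CN⁻ contributes -1; 6 × (-1) = -6. With overall charge -3, Fe is in the +3 oxidation state.
Group 8 minus oxidation state +3 gives a d⁵ configuration for Fe³⁺.
Configuration: t₂g⁵ eg⁰.
Orbital CFSE = 5(-0.4) + 0(0.6) = -2.0Δo = -2.0 × 438 = -876 kJ/mol.
Pairing penalty: 2 pairs vs 0 in the high-spin reference → 2 extra × P = 578 kJ/mol.
Combining: -876 + 578 = -298 kJ/mol.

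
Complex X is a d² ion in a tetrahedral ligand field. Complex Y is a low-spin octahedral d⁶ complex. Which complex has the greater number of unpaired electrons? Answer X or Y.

X: With tetrahedral geometry the complex is necessarily high-spin; e² t₂⁰ → 2 unpaired.
Y: t2g^6 e_g^0 → 0 unpaired.
So X has more unpaired electrons.

X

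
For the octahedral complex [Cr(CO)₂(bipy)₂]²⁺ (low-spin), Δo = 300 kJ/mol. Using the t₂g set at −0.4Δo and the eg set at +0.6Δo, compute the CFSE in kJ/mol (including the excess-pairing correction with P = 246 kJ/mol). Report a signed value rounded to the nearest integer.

Ligand charges: 2×(+0) from CO and 2×(+0) from bipy sum to +0; with overall charge +2, Cr is +2.
Cr²⁺: group 6, so d-count = 6 − 2 = 4.
The d⁴ electrons fill as t₂g⁴ eg⁰.
The orbital stabilization is -1.6Δo = -1.6 × 300 = -480 kJ/mol.
Relative to high-spin t₂g³ eg¹ (0 paired), the low-spin configuration has 1 additional pair, contributing +1 × 246 = +246 kJ/mol.
Combining: -480 + 246 = -234 kJ/mol.

-234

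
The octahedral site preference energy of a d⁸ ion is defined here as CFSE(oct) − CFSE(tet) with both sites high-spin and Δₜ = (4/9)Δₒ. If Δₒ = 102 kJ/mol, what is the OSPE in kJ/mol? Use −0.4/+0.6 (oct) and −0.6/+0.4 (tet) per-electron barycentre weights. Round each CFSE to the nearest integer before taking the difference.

-86

Octahedral high-spin t₂g⁶ eg²: CFSE = -1.2 × 102 = -122 kJ/mol.
In a tetrahedral site the filling is e⁴ t₂⁴: CFSE(tet) = -0.8Δₜ = -0.8 × (4/9)(102) = -36 kJ/mol.
OSPE = CFSE(oct) − CFSE(tet) = -122 − (-36) = -86 kJ/mol.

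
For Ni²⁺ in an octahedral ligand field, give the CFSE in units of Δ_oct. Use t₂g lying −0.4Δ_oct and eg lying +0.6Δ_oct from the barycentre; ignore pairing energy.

Ni is in group 10, so Ni²⁺ is d⁸ (10 − 2 = 8).
Configuration: t₂g⁶ eg².
CFSE = 6(-0.4Δ_oct) + 2(0.6Δ_oct) = -2.4Δ_oct + 1.2Δ_oct = -1.2Δ_oct.

-1.2 Δ_oct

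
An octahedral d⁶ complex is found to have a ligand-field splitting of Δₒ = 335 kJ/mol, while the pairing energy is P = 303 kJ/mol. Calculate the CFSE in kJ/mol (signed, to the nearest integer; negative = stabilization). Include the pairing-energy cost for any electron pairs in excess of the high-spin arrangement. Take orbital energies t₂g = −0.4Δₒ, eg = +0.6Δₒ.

-198

Δₒ > P, so pairing is preferred: the ground state is low-spin.
Filling d⁶ accordingly: t₂g⁶ eg⁰.
Orbital CFSE = -2.4Δₒ = -2.4 × 335 = -804 kJ/mol.
Excess pairs vs high-spin: 3 − 1 = 2; pairing cost = +606 kJ/mol.
Net CFSE = -804 + 606 = -198 kJ/mol.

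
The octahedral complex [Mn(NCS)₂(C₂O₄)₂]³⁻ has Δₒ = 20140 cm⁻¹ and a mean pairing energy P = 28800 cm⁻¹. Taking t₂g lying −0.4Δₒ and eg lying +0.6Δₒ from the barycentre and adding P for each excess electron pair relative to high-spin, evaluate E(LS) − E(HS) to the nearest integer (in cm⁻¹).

Ligand charges: 2×(-1) from NCS⁻ and 2×(-2) from C₂O₄²⁻ sum to -6; with overall charge -3, Mn is +3.
Mn is in group 7, so Mn³⁺ is d⁴ (7 − 3 = 4).
In the high-spin limit (t₂g³ eg¹) the orbital term is -0.6Δₒ = -12084 cm⁻¹, with no excess pairing.
For low-spin the configuration is t₂g⁴ eg⁰: orbital energy -1.6 × 20140 = -32224 cm⁻¹, and 1 additional pair relative to high-spin adds 28800 cm⁻¹, giving -3424 cm⁻¹.
Thus E(LS) − E(HS) = 8660 cm⁻¹.

8660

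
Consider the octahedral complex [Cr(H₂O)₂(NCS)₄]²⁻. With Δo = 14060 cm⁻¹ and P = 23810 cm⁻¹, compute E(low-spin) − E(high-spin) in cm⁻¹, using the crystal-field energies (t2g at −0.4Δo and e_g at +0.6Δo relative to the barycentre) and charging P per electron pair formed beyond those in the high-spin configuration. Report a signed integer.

9750

Ligand charges: 2×(+0) from H₂O and 4×(-1) from NCS⁻ sum to -4; with overall charge -2, Cr is +2.
Cr sits in group 6; removing 2 electrons leaves Cr²⁺ with 6 − 2 = 4 d electrons.
High-spin d⁴ fills as t2g^3 e_g^1 with CFSE 3(−0.4) + 1(+0.6) = -0.6Δo = -8436 cm⁻¹.
Low-spin: t2g^4 e_g^0, orbital CFSE = -1.6Δo = -22496 cm⁻¹; plus 1 excess pair × P = +23810 cm⁻¹; total 1314 cm⁻¹.
Thus E(LS) − E(HS) = 9750 cm⁻¹.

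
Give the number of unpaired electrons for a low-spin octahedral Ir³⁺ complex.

Group 9 minus oxidation state +3 gives a d⁶ configuration for Ir³⁺.
Configuration: t2g^6 e_g^0, giving 0 unpaired electrons.

0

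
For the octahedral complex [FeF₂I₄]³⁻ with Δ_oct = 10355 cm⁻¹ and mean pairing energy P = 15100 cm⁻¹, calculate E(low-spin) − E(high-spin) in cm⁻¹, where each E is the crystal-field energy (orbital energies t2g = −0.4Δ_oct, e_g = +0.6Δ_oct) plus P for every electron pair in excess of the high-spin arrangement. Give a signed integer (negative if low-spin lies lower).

9490

Ligand charges: 2×(-1) from F⁻ and 4×(-1) from I⁻ sum to -6; with overall charge -3, Fe is +3.
Fe sits in group 8; removing 3 electrons leaves Fe³⁺ with 8 − 3 = 5 d electrons.
High-spin d⁵ fills as t2g^3 e_g^2 with CFSE 3(−0.4) + 2(+0.6) = 0.0Δ_oct = 0 cm⁻¹.
Low-spin t2g^5 e_g^0 gives -2.0Δ_oct = -20710 cm⁻¹, but forming 2 extra pairs costs 2P = 30200 cm⁻¹, so E(LS) = -20710 + 30200 = 9490 cm⁻¹.
E(LS) − E(HS) = 9490 − (0) = 9490 cm⁻¹.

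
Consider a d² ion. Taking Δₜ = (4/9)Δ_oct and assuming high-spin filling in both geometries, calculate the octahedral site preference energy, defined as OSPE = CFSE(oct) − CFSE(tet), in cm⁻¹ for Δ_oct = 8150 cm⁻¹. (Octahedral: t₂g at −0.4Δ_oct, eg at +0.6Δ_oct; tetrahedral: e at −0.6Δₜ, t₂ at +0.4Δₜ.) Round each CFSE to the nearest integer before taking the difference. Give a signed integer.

Octahedral (high-spin): t2g^2 e_g^0, CFSE = 2(−0.4) + 0(+0.6) = -0.8Δ_oct = -0.8 × 8150 = -6520 cm⁻¹.
Tetrahedral: e^2 t2^0, CFSE = 2(−0.6) + 0(+0.4) = -1.2Δₜ = -1.2 × (4/9) × 8150 = -4347 cm⁻¹.
Subtracting, OSPE = -6520 − (-4347) = -2173 cm⁻¹.

-2173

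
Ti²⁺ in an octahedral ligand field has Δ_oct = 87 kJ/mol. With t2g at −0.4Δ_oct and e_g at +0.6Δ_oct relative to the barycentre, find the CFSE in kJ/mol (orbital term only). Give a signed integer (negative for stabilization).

-70

Ti sits in group 4; removing 2 electrons leaves Ti²⁺ with 4 − 2 = 2 d electrons.
Electron filling gives t2g^2 e_g^0.
CFSE(orbital) = 2×(-0.4Δ_oct) + 0×(0.6Δ_oct) = -0.8Δ_oct; with Δ_oct = 87 kJ/mol that is -70 kJ/mol.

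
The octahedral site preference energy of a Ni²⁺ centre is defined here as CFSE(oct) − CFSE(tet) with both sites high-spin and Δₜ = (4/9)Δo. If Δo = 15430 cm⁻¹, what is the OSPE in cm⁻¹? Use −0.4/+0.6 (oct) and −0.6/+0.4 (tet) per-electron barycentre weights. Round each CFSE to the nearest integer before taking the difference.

-13030

Group 10 minus oxidation state +2 gives a d⁸ configuration for Ni²⁺.
In an octahedral site d⁸ (HS) is t₂g⁶ eg², giving CFSE(oct) = -1.2Δo = -18516 cm⁻¹.
In a tetrahedral site the filling is e⁴ t₂⁴: CFSE(tet) = -0.8Δₜ = -0.8 × (4/9)(15430) = -5486 cm⁻¹.
OSPE = -18516 − (-5486) = -13030 cm⁻¹.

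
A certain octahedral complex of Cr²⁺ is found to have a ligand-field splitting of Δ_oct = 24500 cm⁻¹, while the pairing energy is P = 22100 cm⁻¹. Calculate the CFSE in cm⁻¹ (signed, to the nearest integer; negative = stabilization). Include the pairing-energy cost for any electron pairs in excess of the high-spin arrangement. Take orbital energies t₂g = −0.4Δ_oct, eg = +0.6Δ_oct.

-17100

Cr²⁺: group 6, so d-count = 6 − 2 = 4.
With Δ_oct > P the complex is low-spin.
That gives t₂g⁴ eg⁰.
Orbital CFSE = -1.6Δ_oct = -1.6 × 24500 = -39200 cm⁻¹.
Excess pairs vs high-spin: 1 − 0 = 1; pairing cost = +22100 cm⁻¹.
Net CFSE = -39200 + 22100 = -17100 cm⁻¹.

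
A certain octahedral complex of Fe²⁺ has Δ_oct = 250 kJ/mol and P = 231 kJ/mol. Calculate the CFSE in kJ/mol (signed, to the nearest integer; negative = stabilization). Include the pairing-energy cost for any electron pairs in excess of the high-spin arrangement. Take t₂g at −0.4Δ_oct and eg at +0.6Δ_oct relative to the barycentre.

-138

Fe sits in group 8; removing 2 electrons leaves Fe²⁺ with 8 − 2 = 6 d electrons.
Δ_oct > P, so pairing is preferred: the ground state is low-spin.
Configuration: t₂g⁶ eg⁰.
Orbital CFSE = -2.4Δ_oct = -2.4 × 250 = -600 kJ/mol.
Excess pairs vs high-spin: 3 − 1 = 2; pairing cost = +462 kJ/mol.
Net CFSE = -600 + 462 = -138 kJ/mol.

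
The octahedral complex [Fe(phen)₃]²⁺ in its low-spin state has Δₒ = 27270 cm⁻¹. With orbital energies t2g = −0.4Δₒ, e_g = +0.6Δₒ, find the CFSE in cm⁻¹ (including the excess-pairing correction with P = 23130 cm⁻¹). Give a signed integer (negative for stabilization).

-19188

phen is neutral, so the +2 overall charge sits on Fe: oxidation state +2.
Fe is in group 8, so Fe²⁺ is d⁶ (8 − 2 = 6).
Electron filling gives t2g^6 e_g^0.
Orbital CFSE = 6(-0.4) + 0(0.6) = -2.4Δₒ = -2.4 × 27270 = -65448 cm⁻¹.
Pairing penalty: 3 pairs vs 1 in the high-spin reference → 2 extra × P = 46260 cm⁻¹.
Overall CFSE = -65448 + 46260 = -19188 cm⁻¹.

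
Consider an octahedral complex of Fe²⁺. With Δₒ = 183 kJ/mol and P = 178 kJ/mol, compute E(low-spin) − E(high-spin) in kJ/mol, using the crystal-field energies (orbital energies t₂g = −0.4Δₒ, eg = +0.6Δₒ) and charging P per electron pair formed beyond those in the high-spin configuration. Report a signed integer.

-10

Fe is in group 8, so Fe²⁺ is d⁶ (8 − 2 = 6).
High-spin d⁶ fills as t₂g⁴ eg² with CFSE 4(−0.4) + 2(+0.6) = -0.4Δₒ = -73 kJ/mol.
Low-spin t₂g⁶ eg⁰ gives -2.4Δₒ = -439 kJ/mol, but forming 2 extra pairs costs 2P = 356 kJ/mol, so E(LS) = -439 + 356 = -83 kJ/mol.
E(LS) − E(HS) = -83 − (-73) = -10 kJ/mol.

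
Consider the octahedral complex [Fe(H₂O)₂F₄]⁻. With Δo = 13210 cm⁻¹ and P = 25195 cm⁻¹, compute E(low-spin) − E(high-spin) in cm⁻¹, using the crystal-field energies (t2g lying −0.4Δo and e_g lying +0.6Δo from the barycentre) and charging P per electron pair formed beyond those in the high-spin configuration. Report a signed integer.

23970

Ligand charges: 2×(+0) from H₂O and 4×(-1) from F⁻ sum to -4; with overall charge -1, Fe is +3.
Fe sits in group 8; removing 3 electrons leaves Fe³⁺ with 8 − 3 = 5 d electrons.
High-spin: t2g^3 e_g^2, CFSE = 0.0Δo = 0 cm⁻¹.
Low-spin t2g^5 e_g^0 gives -2.0Δo = -26420 cm⁻¹, but forming 2 extra pairs costs 2P = 50390 cm⁻¹, so E(LS) = -26420 + 50390 = 23970 cm⁻¹.
Thus E(LS) − E(HS) = 23970 cm⁻¹.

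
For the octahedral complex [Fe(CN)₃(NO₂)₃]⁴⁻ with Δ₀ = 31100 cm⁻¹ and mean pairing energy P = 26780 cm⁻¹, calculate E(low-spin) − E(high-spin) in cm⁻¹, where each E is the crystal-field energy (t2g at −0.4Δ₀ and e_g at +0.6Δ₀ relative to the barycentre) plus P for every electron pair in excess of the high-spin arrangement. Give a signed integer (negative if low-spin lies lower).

Ligand charges: 3×(-1) from CN⁻ and 3×(-1) from NO₂⁻ sum to -6; with overall charge -4, Fe is +2.
Fe is in group 8, so Fe²⁺ is d⁶ (8 − 2 = 6).
High-spin d⁶ fills as t2g^4 e_g^2 with CFSE 4(−0.4) + 2(+0.6) = -0.4Δ₀ = -12440 cm⁻¹.
Low-spin: t2g^6 e_g^0, orbital CFSE = -2.4Δ₀ = -74640 cm⁻¹; plus 2 excess pairs × P = +53560 cm⁻¹; total -21080 cm⁻¹.
The difference is -21080 − (-12440) = -8640 cm⁻¹, so low-spin lies lower.

-8640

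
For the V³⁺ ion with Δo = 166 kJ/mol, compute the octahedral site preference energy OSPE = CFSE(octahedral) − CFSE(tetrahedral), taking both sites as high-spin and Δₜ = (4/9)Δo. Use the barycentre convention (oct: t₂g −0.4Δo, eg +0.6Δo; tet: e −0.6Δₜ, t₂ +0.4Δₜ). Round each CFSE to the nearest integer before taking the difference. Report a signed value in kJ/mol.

-44

V³⁺: group 5, so d-count = 5 − 3 = 2.
Octahedral (high-spin): t2g^2 e_g^0, CFSE = 2(−0.4) + 0(+0.6) = -0.8Δo = -0.8 × 166 = -133 kJ/mol.
In a tetrahedral site the filling is e^2 t2^0: CFSE(tet) = -1.2Δₜ = -1.2 × (4/9)(166) = -89 kJ/mol.
OSPE = -133 − (-89) = -44 kJ/mol.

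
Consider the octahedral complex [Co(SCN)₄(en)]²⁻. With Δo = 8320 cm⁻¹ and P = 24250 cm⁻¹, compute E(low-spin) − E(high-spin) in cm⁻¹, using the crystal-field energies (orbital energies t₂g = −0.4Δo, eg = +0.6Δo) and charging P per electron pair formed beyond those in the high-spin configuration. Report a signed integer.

15930

Ligand charges: 4×(-1) from SCN⁻ and 1×(+0) from en sum to -4; with overall charge -2, Co is +2.
Co sits in group 9; removing 2 electrons leaves Co²⁺ with 9 − 2 = 7 d electrons.
In the high-spin limit (t₂g⁵ eg²) the orbital term is -0.8Δo = -6656 cm⁻¹, with no excess pairing.
Low-spin: t₂g⁶ eg¹, orbital CFSE = -1.8Δo = -14976 cm⁻¹; plus 1 excess pair × P = +24250 cm⁻¹; total 9274 cm⁻¹.
Thus E(LS) − E(HS) = 15930 cm⁻¹.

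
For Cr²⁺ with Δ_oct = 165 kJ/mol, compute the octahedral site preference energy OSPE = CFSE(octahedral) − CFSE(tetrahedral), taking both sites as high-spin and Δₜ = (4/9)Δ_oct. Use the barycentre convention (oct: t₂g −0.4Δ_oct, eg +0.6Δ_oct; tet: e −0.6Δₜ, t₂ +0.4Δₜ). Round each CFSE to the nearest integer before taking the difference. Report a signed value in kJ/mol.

-70

Cr sits in group 6; removing 2 electrons leaves Cr²⁺ with 6 − 2 = 4 d electrons.
In an octahedral site d⁴ (HS) is t₂g³ eg¹, giving CFSE(oct) = -0.6Δ_oct = -99 kJ/mol.
In a tetrahedral site the filling is e² t₂²: CFSE(tet) = -0.4Δₜ = -0.4 × (4/9)(165) = -29 kJ/mol.
OSPE = CFSE(oct) − CFSE(tet) = -99 − (-29) = -70 kJ/mol.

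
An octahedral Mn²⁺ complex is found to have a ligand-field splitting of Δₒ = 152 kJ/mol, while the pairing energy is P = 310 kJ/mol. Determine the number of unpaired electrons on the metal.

5

Group 7 minus oxidation state +2 gives a d⁵ configuration for Mn²⁺.
Since Δₒ = 152 kJ/mol < P = 310 kJ/mol, the complex adopts the high-spin configuration.
Configuration: t₂g³ eg².
Unpaired electrons: 5.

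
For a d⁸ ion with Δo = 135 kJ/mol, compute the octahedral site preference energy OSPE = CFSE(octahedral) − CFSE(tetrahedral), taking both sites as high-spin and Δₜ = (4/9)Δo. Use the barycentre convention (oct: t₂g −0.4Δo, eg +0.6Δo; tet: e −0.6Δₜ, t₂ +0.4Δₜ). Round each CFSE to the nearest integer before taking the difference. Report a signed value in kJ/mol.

Octahedral high-spin t₂g⁶ eg²: CFSE = -1.2 × 135 = -162 kJ/mol.
Tetrahedral: e⁴ t₂⁴, CFSE = 4(−0.6) + 4(+0.4) = -0.8Δₜ = -0.8 × (4/9) × 135 = -48 kJ/mol.
Subtracting, OSPE = -162 − (-48) = -114 kJ/mol.

-114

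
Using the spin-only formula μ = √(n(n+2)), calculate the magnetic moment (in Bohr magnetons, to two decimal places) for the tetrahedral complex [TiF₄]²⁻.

2.83 Bohr magnetons

Each F⁻ contributes -1; 4 × (-1) = -4. With overall charge -2, Ti is in the +2 oxidation state.
Ti sits in group 4; removing 2 electrons leaves Ti²⁺ with 4 − 2 = 2 d electrons.
Tetrahedral splitting is small, so the complex is high-spin.
Configuration: e² t₂⁰ → 2 unpaired electrons.
μ(spin-only) = √[2(2+2)] = √8 ≈ 2.83 Bohr magnetons.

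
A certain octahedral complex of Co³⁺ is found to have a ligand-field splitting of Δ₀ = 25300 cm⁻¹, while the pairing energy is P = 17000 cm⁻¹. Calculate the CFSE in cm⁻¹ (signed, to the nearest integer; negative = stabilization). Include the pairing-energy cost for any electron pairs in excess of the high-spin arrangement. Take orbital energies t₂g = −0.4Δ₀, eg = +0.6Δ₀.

-26720

Co is in group 9, so Co³⁺ is d⁶ (9 − 3 = 6).
With Δ₀ > P the complex is low-spin.
Filling d⁶ accordingly: t₂g⁶ eg⁰.
Orbital CFSE = -2.4Δ₀ = -2.4 × 25300 = -60720 cm⁻¹.
Excess pairs vs high-spin: 3 − 1 = 2; pairing cost = +34000 cm⁻¹.
Net CFSE = -60720 + 34000 = -26720 cm⁻¹.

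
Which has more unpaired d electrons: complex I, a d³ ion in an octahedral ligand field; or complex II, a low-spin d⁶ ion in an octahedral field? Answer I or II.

I: t₂g³ eg⁰ → 3 unpaired.
II: t₂g⁶ eg⁰ → 0 unpaired.
So I has more unpaired electrons.

I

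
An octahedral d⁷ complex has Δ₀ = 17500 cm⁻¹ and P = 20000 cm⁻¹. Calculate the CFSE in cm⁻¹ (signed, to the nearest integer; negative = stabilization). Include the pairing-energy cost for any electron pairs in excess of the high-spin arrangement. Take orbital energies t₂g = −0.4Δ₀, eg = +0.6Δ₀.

-14000

Here Δ₀ < P (17500 < 20000), so the high-spin state is favoured.
Filling d⁷ accordingly: t₂g⁵ eg².
Orbital CFSE = -0.8Δ₀ = -0.8 × 17500 = -14000 cm⁻¹.
High-spin has no excess pairs, so no pairing correction applies.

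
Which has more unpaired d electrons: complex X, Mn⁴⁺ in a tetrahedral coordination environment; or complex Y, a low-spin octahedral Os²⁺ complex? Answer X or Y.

X: Group 7 minus oxidation state +4 gives a d³ configuration for Mn⁴⁺; With tetrahedral geometry the complex is necessarily high-spin; e^2 t2^1 → 3 unpaired.
Y: Group 8 minus oxidation state +2 gives a d⁶ configuration for Os²⁺; t₂g⁶ eg⁰ → 0 unpaired.
So X has more unpaired electrons.

X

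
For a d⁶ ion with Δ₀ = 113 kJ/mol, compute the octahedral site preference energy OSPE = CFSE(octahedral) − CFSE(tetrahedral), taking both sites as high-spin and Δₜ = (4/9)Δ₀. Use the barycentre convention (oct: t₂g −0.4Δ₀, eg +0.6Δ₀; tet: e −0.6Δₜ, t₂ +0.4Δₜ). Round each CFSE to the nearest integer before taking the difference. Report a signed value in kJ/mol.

-15

In an octahedral site d⁶ (HS) is t₂g⁴ eg², giving CFSE(oct) = -0.4Δ₀ = -45 kJ/mol.
Tetrahedral: e³ t₂³, CFSE = 3(−0.6) + 3(+0.4) = -0.6Δₜ = -0.6 × (4/9) × 113 = -30 kJ/mol.
OSPE = -45 − (-30) = -15 kJ/mol.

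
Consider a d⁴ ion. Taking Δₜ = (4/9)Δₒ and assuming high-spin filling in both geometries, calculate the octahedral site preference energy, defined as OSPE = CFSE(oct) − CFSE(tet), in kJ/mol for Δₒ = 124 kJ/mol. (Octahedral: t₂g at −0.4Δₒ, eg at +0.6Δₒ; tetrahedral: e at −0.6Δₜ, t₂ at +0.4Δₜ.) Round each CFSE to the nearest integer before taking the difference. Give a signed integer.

Octahedral (high-spin): t2g^3 e_g^1, CFSE = 3(−0.4) + 1(+0.6) = -0.6Δₒ = -0.6 × 124 = -74 kJ/mol.
Tetrahedral e^2 t2^2 gives -0.4Δₜ = -0.4 × (4/9) × 124 = -22 kJ/mol.
OSPE = -74 − (-22) = -52 kJ/mol.

-52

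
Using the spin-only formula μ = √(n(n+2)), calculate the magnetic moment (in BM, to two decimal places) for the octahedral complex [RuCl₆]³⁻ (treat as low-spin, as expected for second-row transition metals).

Each Cl⁻ contributes -1; 6 × (-1) = -6. With overall charge -3, Ru is in the +3 oxidation state.
Group 8 minus oxidation state +3 gives a d⁵ configuration for Ru³⁺.
Configuration: t₂g⁵ eg⁰ → 1 unpaired electron.
μ(spin-only) = √[1(1+2)] = √3 ≈ 1.73 BM.

1.73 BM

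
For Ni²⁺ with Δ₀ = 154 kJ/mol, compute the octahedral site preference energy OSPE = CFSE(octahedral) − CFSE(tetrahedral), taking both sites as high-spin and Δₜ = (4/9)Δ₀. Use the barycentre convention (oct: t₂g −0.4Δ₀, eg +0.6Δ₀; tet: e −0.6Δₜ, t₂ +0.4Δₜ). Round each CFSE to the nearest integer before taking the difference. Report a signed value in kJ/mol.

Group 10 minus oxidation state +2 gives a d⁸ configuration for Ni²⁺.
Octahedral (high-spin): t₂g⁶ eg², CFSE = 6(−0.4) + 2(+0.6) = -1.2Δ₀ = -1.2 × 154 = -185 kJ/mol.
In a tetrahedral site the filling is e⁴ t₂⁴: CFSE(tet) = -0.8Δₜ = -0.8 × (4/9)(154) = -55 kJ/mol.
OSPE = -185 − (-55) = -130 kJ/mol.

-130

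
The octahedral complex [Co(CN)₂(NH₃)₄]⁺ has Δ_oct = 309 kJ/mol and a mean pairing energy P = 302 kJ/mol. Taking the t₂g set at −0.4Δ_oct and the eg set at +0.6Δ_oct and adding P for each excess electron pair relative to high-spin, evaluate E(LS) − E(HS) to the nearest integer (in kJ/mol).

-14

Ligand charges: 2×(-1) from CN⁻ and 4×(+0) from NH₃ sum to -2; with overall charge +1, Co is +3.
Co sits in group 9; removing 3 electrons leaves Co³⁺ with 9 − 3 = 6 d electrons.
High-spin d⁶ fills as t₂g⁴ eg² with CFSE 4(−0.4) + 2(+0.6) = -0.4Δ_oct = -124 kJ/mol.
Low-spin t₂g⁶ eg⁰ gives -2.4Δ_oct = -742 kJ/mol, but forming 2 extra pairs costs 2P = 604 kJ/mol, so E(LS) = -742 + 604 = -138 kJ/mol.
E(LS) − E(HS) = -138 − (-124) = -14 kJ/mol.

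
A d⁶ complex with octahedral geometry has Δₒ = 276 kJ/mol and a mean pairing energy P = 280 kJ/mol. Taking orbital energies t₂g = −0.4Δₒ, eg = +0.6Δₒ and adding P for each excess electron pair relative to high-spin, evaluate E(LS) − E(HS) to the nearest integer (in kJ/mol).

8

In the high-spin limit (t₂g⁴ eg²) the orbital term is -0.4Δₒ = -110 kJ/mol, with no excess pairing.
Low-spin t₂g⁶ eg⁰ gives -2.4Δₒ = -662 kJ/mol, but forming 2 extra pairs costs 2P = 560 kJ/mol, so E(LS) = -662 + 560 = -102 kJ/mol.
Thus E(LS) − E(HS) = 8 kJ/mol.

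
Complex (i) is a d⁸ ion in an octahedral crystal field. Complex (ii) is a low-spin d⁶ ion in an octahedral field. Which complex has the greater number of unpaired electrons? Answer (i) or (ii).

(i): For octahedral d⁸ the high- and low-spin configurations coincide; t₂g⁶ eg² → 2 unpaired.
(ii): t2g^6 e_g^0 → 0 unpaired.
So (i) has more unpaired electrons.

(i)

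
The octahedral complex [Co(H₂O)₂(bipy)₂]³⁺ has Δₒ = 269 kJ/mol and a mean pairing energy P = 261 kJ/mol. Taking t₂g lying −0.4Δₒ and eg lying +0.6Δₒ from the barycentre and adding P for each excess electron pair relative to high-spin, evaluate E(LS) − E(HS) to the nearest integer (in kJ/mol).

Ligand charges: 2×(+0) from H₂O and 2×(+0) from bipy sum to +0; with overall charge +3, Co is +3.
Co sits in group 9; removing 3 electrons leaves Co³⁺ with 9 − 3 = 6 d electrons.
High-spin d⁶ fills as t₂g⁴ eg² with CFSE 4(−0.4) + 2(+0.6) = -0.4Δₒ = -108 kJ/mol.
Low-spin: t₂g⁶ eg⁰, orbital CFSE = -2.4Δₒ = -646 kJ/mol; plus 2 excess pairs × P = +522 kJ/mol; total -124 kJ/mol.
E(LS) − E(HS) = -124 − (-108) = -16 kJ/mol.

-16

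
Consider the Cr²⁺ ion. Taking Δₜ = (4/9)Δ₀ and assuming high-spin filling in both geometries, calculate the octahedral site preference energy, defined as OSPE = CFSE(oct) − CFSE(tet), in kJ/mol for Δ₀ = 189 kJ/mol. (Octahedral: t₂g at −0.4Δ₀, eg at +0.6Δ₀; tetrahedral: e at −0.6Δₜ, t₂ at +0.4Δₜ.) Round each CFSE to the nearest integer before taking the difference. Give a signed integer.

Cr sits in group 6; removing 2 electrons leaves Cr²⁺ with 6 − 2 = 4 d electrons.
In an octahedral site d⁴ (HS) is t₂g³ eg¹, giving CFSE(oct) = -0.6Δ₀ = -113 kJ/mol.
Tetrahedral: e² t₂², CFSE = 2(−0.6) + 2(+0.4) = -0.4Δₜ = -0.4 × (4/9) × 189 = -34 kJ/mol.
Subtracting, OSPE = -113 − (-34) = -79 kJ/mol.

-79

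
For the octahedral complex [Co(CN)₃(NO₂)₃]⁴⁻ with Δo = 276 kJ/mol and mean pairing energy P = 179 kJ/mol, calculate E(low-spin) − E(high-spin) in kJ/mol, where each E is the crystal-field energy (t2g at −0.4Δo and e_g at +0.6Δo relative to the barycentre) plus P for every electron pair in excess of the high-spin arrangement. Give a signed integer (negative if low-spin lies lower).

Ligand charges: 3×(-1) from CN⁻ and 3×(-1) from NO₂⁻ sum to -6; with overall charge -4, Co is +2.
Co is in group 9, so Co²⁺ is d⁷ (9 − 2 = 7).
In the high-spin limit (t2g^5 e_g^2) the orbital term is -0.8Δo = -221 kJ/mol, with no excess pairing.
Low-spin: t2g^6 e_g^1, orbital CFSE = -1.8Δo = -497 kJ/mol; plus 1 excess pair × P = +179 kJ/mol; total -318 kJ/mol.
The difference is -318 − (-221) = -97 kJ/mol, so low-spin lies lower.

-97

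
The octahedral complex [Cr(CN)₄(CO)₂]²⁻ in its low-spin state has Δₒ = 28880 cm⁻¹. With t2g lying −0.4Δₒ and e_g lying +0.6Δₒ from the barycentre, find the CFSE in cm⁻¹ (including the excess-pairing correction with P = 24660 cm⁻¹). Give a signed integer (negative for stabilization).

-21548

Ligand charges: 4×(-1) from CN⁻ and 2×(+0) from CO sum to -4; with overall charge -2, Cr is +2.
Group 6 minus oxidation state +2 gives a d⁴ configuration for Cr²⁺.
The d⁴ electrons fill as t2g^4 e_g^0.
The orbital stabilization is -1.6Δₒ = -1.6 × 28880 = -46208 cm⁻¹.
High-spin d⁴ would be t2g^3 e_g^1 with 0 pairs; low-spin has 1, so 1 excess pair costs +1P = +24660 cm⁻¹.
Overall CFSE = -46208 + 24660 = -21548 cm⁻¹.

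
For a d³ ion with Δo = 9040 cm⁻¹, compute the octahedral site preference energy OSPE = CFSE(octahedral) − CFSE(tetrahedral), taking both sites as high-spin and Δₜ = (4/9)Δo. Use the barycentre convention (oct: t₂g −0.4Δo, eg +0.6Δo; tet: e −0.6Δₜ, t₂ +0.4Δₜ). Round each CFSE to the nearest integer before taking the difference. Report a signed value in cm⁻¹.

-7634

Octahedral high-spin t₂g³ eg⁰: CFSE = -1.2 × 9040 = -10848 cm⁻¹.
In a tetrahedral site the filling is e² t₂¹: CFSE(tet) = -0.8Δₜ = -0.8 × (4/9)(9040) = -3214 cm⁻¹.
OSPE = -10848 − (-3214) = -7634 cm⁻¹.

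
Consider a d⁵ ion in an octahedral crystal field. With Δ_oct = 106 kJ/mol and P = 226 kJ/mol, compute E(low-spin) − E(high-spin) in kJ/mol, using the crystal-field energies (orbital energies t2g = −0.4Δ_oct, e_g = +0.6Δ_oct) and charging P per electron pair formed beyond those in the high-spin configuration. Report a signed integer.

240

High-spin: t2g^3 e_g^2, CFSE = 0.0Δ_oct = 0 kJ/mol.
For low-spin the configuration is t2g^5 e_g^0: orbital energy -2.0 × 106 = -212 kJ/mol, and 2 additional pairs relative to high-spin add 452 kJ/mol, giving 240 kJ/mol.
The difference is 240 − (0) = 240 kJ/mol, so high-spin lies lower.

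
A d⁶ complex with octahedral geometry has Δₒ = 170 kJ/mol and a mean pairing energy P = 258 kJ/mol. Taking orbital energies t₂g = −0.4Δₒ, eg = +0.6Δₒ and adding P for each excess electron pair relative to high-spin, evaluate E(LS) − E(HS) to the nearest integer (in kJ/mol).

176

In the high-spin limit (t₂g⁴ eg²) the orbital term is -0.4Δₒ = -68 kJ/mol, with no excess pairing.
Low-spin t₂g⁶ eg⁰ gives -2.4Δₒ = -408 kJ/mol, but forming 2 extra pairs costs 2P = 516 kJ/mol, so E(LS) = -408 + 516 = 108 kJ/mol.
E(LS) − E(HS) = 108 − (-68) = 176 kJ/mol.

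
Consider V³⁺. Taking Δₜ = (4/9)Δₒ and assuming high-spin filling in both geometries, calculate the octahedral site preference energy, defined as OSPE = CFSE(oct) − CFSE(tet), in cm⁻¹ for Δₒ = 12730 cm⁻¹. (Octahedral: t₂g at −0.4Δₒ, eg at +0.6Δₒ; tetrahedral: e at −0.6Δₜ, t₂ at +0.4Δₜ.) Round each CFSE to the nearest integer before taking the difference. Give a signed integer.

-3395

V³⁺: group 5, so d-count = 5 − 3 = 2.
Octahedral (high-spin): t₂g² eg⁰, CFSE = 2(−0.4) + 0(+0.6) = -0.8Δₒ = -0.8 × 12730 = -10184 cm⁻¹.
Tetrahedral: e² t₂⁰, CFSE = 2(−0.6) + 0(+0.4) = -1.2Δₜ = -1.2 × (4/9) × 12730 = -6789 cm⁻¹.
OSPE = -10184 − (-6789) = -3395 cm⁻¹.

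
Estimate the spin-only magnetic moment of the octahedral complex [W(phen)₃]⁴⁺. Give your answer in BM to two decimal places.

phen is neutral, so the +4 overall charge sits on W: oxidation state +4.
W sits in group 6; removing 4 electrons leaves W⁴⁺ with 6 − 4 = 2 d electrons.
For octahedral d² the high- and low-spin configurations coincide.
Configuration: t₂g² eg⁰ → 2 unpaired electrons.
μ(spin-only) = √[2(2+2)] = √8 ≈ 2.83 BM.

2.83 BM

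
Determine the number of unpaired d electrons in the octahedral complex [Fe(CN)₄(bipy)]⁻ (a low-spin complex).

1

Ligand charges: 4×(-1) from CN⁻ and 1×(+0) from bipy sum to -4; with overall charge -1, Fe is +3.
Fe³⁺: group 8, so d-count = 8 − 3 = 5.
Configuration: t₂g⁵ eg⁰, giving 1 unpaired electron.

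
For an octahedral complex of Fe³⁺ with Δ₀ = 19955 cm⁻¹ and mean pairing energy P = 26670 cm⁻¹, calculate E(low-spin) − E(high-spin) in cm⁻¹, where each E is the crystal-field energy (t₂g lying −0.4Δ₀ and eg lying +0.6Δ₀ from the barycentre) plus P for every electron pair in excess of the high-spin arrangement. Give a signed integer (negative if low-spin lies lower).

13430

Group 8 minus oxidation state +3 gives a d⁵ configuration for Fe³⁺.
High-spin d⁵ fills as t₂g³ eg² with CFSE 3(−0.4) + 2(+0.6) = 0.0Δ₀ = 0 cm⁻¹.
Low-spin: t₂g⁵ eg⁰, orbital CFSE = -2.0Δ₀ = -39910 cm⁻¹; plus 2 excess pairs × P = +53340 cm⁻¹; total 13430 cm⁻¹.
E(LS) − E(HS) = 13430 − (0) = 13430 cm⁻¹.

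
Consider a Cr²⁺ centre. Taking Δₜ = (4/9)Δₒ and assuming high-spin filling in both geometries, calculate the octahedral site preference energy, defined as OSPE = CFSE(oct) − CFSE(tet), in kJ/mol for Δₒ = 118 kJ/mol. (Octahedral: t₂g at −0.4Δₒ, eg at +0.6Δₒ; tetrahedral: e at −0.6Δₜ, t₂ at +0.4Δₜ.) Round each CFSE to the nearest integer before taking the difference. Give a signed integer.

-50

Cr sits in group 6; removing 2 electrons leaves Cr²⁺ with 6 − 2 = 4 d electrons.
Octahedral high-spin t₂g³ eg¹: CFSE = -0.6 × 118 = -71 kJ/mol.
In a tetrahedral site the filling is e² t₂²: CFSE(tet) = -0.4Δₜ = -0.4 × (4/9)(118) = -21 kJ/mol.
OSPE = -71 − (-21) = -50 kJ/mol.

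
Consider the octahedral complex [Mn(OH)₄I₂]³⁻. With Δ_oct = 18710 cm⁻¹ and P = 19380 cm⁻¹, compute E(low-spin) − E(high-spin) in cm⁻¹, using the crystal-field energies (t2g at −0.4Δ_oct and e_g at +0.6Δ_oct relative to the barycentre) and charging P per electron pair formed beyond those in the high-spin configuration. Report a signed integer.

Ligand charges: 4×(-1) from OH⁻ and 2×(-1) from I⁻ sum to -6; with overall charge -3, Mn is +3.
Mn³⁺: group 7, so d-count = 7 − 3 = 4.
High-spin d⁴ fills as t2g^3 e_g^1 with CFSE 3(−0.4) + 1(+0.6) = -0.6Δ_oct = -11226 cm⁻¹.
Low-spin: t2g^4 e_g^0, orbital CFSE = -1.6Δ_oct = -29936 cm⁻¹; plus 1 excess pair × P = +19380 cm⁻¹; total -10556 cm⁻¹.
E(LS) − E(HS) = -10556 − (-11226) = 670 cm⁻¹.

670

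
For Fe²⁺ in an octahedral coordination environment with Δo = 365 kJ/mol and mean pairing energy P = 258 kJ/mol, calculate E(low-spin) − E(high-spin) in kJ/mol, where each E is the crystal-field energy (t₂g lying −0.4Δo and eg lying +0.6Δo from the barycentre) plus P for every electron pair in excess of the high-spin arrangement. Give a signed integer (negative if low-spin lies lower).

Fe is in group 8, so Fe²⁺ is d⁶ (8 − 2 = 6).
High-spin: t₂g⁴ eg², CFSE = -0.4Δo = -146 kJ/mol.
Low-spin t₂g⁶ eg⁰ gives -2.4Δo = -876 kJ/mol, but forming 2 extra pairs costs 2P = 516 kJ/mol, so E(LS) = -876 + 516 = -360 kJ/mol.
The difference is -360 − (-146) = -214 kJ/mol, so low-spin lies lower.

-214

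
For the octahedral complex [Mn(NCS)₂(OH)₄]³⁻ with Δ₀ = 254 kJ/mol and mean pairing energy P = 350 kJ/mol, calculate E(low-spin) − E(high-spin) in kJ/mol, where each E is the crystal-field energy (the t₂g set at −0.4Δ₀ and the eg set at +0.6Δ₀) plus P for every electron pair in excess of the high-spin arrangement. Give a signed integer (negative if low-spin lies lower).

96

Ligand charges: 2×(-1) from NCS⁻ and 4×(-1) from OH⁻ sum to -6; with overall charge -3, Mn is +3.
Mn is in group 7, so Mn³⁺ is d⁴ (7 − 3 = 4).
In the high-spin limit (t₂g³ eg¹) the orbital term is -0.6Δ₀ = -152 kJ/mol, with no excess pairing.
Low-spin: t₂g⁴ eg⁰, orbital CFSE = -1.6Δ₀ = -406 kJ/mol; plus 1 excess pair × P = +350 kJ/mol; total -56 kJ/mol.
E(LS) − E(HS) = -56 − (-152) = 96 kJ/mol.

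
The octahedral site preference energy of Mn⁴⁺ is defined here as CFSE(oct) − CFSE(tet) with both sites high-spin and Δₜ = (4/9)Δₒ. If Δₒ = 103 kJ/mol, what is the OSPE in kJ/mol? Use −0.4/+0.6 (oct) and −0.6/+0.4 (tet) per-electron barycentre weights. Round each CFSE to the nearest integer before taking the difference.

-87

Mn sits in group 7; removing 4 electrons leaves Mn⁴⁺ with 7 − 4 = 3 d electrons.
Octahedral high-spin t2g^3 e_g^0: CFSE = -1.2 × 103 = -124 kJ/mol.
Tetrahedral e^2 t2^1 gives -0.8Δₜ = -0.8 × (4/9) × 103 = -37 kJ/mol.
OSPE = CFSE(oct) − CFSE(tet) = -124 − (-37) = -87 kJ/mol.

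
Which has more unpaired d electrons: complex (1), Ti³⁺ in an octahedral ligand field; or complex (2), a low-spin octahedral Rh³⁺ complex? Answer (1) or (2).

(1)

(1): Group 4 minus oxidation state +3 gives a d¹ configuration for Ti³⁺; t₂g¹ eg⁰ → 1 unpaired.
(2): Rh³⁺: group 9, so d-count = 9 − 3 = 6; t2g^6 e_g^0 → 0 unpaired.
So (1) has more unpaired electrons.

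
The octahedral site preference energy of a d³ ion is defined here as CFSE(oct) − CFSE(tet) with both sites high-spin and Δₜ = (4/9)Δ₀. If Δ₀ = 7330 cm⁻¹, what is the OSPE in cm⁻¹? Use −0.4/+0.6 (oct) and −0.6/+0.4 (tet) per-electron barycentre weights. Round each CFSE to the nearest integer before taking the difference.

-6190

In an octahedral site d³ (HS) is t2g^3 e_g^0, giving CFSE(oct) = -1.2Δ₀ = -8796 cm⁻¹.
In a tetrahedral site the filling is e^2 t2^1: CFSE(tet) = -0.8Δₜ = -0.8 × (4/9)(7330) = -2606 cm⁻¹.
OSPE = -8796 − (-2606) = -6190 cm⁻¹.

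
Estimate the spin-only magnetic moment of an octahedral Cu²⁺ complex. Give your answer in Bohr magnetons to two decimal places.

1.73 Bohr magnetons

Group 11 minus oxidation state +2 gives a d⁹ configuration for Cu²⁺.
For octahedral d⁹ the high- and low-spin configurations coincide.
Configuration: t₂g⁶ eg³ → 1 unpaired electron.
μ(spin-only) = √[1(1+2)] = √3 ≈ 1.73 Bohr magnetons.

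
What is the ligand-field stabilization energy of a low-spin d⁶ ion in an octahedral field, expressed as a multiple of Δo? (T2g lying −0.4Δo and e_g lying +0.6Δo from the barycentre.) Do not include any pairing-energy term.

Configuration: t2g^6 e_g^0.
CFSE = 6(-0.4Δo) + 0(0.6Δo) = -2.4Δo + 0.0Δo = -2.4Δo.

-2.4 Δo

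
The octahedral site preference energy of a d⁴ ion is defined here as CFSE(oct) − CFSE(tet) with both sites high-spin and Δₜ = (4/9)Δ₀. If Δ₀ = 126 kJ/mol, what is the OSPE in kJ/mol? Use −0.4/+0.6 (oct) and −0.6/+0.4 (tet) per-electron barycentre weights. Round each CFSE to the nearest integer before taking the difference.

-54

Octahedral (high-spin): t₂g³ eg¹, CFSE = 3(−0.4) + 1(+0.6) = -0.6Δ₀ = -0.6 × 126 = -76 kJ/mol.
In a tetrahedral site the filling is e² t₂²: CFSE(tet) = -0.4Δₜ = -0.4 × (4/9)(126) = -22 kJ/mol.
OSPE = CFSE(oct) − CFSE(tet) = -76 − (-22) = -54 kJ/mol.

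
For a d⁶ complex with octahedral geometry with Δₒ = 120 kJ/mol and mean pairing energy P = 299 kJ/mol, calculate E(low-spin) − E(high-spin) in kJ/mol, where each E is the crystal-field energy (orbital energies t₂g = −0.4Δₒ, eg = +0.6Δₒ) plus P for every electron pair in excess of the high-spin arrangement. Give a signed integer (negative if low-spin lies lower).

In the high-spin limit (t₂g⁴ eg²) the orbital term is -0.4Δₒ = -48 kJ/mol, with no excess pairing.
For low-spin the configuration is t₂g⁶ eg⁰: orbital energy -2.4 × 120 = -288 kJ/mol, and 2 additional pairs relative to high-spin add 598 kJ/mol, giving 310 kJ/mol.
The difference is 310 − (-48) = 358 kJ/mol, so high-spin lies lower.

358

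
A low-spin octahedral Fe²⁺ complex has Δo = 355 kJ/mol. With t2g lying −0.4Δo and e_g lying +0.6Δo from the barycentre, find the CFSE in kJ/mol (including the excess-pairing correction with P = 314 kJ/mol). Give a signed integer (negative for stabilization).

-224

Fe is in group 8, so Fe²⁺ is d⁶ (8 − 2 = 6).
Electron filling gives t2g^6 e_g^0.
Orbital CFSE = 6(-0.4) + 0(0.6) = -2.4Δo = -2.4 × 355 = -852 kJ/mol.
Relative to high-spin t2g^4 e_g^2 (1 paired), the low-spin configuration has 2 additional pairs, contributing +2 × 314 = +628 kJ/mol.
Combining: -852 + 628 = -224 kJ/mol.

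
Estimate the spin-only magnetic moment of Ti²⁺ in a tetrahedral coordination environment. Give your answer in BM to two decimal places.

2.83 BM

Ti²⁺: group 4, so d-count = 4 − 2 = 2.
With tetrahedral geometry the complex is necessarily high-spin.
Configuration: e^2 t2^0 → 2 unpaired electrons.
μ(spin-only) = √[2(2+2)] = √8 ≈ 2.83 BM.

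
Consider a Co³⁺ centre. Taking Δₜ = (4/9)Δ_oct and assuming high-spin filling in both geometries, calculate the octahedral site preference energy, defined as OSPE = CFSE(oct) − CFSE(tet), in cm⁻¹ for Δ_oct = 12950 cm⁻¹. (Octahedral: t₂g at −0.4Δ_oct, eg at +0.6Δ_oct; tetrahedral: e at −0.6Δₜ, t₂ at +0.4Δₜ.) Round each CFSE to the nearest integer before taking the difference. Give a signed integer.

-1727

Co is in group 9, so Co³⁺ is d⁶ (9 − 3 = 6).
In an octahedral site d⁶ (HS) is t₂g⁴ eg², giving CFSE(oct) = -0.4Δ_oct = -5180 cm⁻¹.
Tetrahedral e³ t₂³ gives -0.6Δₜ = -0.6 × (4/9) × 12950 = -3453 cm⁻¹.
OSPE = -5180 − (-3453) = -1727 cm⁻¹.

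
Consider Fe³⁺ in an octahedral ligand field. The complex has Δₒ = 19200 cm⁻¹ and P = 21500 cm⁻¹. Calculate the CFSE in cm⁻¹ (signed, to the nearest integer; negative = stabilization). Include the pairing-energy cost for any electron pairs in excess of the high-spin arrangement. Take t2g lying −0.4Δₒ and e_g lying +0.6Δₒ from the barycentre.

0

Fe is in group 8, so Fe³⁺ is d⁵ (8 − 3 = 5).
Since Δₒ = 19200 cm⁻¹ < P = 21500 cm⁻¹, the complex adopts the high-spin configuration.
That gives t2g^3 e_g^2.
Orbital CFSE = 0.0Δₒ = 0.0 × 19200 = 0 cm⁻¹.
High-spin has no excess pairs, so no pairing correction applies.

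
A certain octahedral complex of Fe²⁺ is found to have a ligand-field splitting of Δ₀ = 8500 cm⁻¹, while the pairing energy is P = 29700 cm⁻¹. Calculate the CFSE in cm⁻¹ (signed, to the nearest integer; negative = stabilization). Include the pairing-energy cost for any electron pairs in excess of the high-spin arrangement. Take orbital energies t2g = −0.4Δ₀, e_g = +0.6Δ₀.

Fe sits in group 8; removing 2 electrons leaves Fe²⁺ with 8 − 2 = 6 d electrons.
Here Δ₀ < P (8500 < 29700), so the high-spin state is favoured.
Filling d⁶ accordingly: t2g^4 e_g^2.
Orbital CFSE = -0.4Δ₀ = -0.4 × 8500 = -3400 cm⁻¹.
High-spin has no excess pairs, so no pairing correction applies.

-3400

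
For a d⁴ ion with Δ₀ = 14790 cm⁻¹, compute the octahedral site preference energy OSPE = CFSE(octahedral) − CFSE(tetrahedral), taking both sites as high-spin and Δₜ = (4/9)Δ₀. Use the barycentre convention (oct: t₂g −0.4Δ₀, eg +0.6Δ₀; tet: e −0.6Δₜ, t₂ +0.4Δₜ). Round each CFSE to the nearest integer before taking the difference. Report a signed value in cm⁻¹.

-6245

Octahedral high-spin t₂g³ eg¹: CFSE = -0.6 × 14790 = -8874 cm⁻¹.
Tetrahedral e² t₂² gives -0.4Δₜ = -0.4 × (4/9) × 14790 = -2629 cm⁻¹.
OSPE = -8874 − (-2629) = -6245 cm⁻¹.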